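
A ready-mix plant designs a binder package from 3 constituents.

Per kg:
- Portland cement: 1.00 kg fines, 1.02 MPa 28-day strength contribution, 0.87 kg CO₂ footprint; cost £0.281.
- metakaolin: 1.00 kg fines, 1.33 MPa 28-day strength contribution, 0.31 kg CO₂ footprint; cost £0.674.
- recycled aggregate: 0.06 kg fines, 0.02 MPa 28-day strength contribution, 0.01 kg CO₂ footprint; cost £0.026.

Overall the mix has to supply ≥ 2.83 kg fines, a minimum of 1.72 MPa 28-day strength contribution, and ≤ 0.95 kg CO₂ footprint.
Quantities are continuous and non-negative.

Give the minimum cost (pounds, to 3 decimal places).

Set it up as a linear program. Let x1 = kg of Portland cement, x2 = kg of metakaolin, x3 = kg of recycled aggregate.
Minimise 0.281x1 + 0.674x2 + 0.026x3 with:
  1x1 + 1x2 + 0.06x3 ≥ 2.83   (fines)
  1.02x1 + 1.33x2 + 0.02x3 ≥ 1.72   (28-day strength contribution)
  0.87x1 + 0.31x2 + 0.01x3 ≤ 0.95   (CO₂ footprint)
  x1, x2, x3 ≥ 0.
The optimal mix uses every input. The fines, 28-day strength contribution, CO₂ footprint requirements are met with equality.
That vertex is x1 = 0.6064, x2 = 0.3615, x3 = 31.04.
Hence cost = 0.281·0.6064 + 0.674·0.3615 + 0.026·31.04 = £1.22109.

£1.221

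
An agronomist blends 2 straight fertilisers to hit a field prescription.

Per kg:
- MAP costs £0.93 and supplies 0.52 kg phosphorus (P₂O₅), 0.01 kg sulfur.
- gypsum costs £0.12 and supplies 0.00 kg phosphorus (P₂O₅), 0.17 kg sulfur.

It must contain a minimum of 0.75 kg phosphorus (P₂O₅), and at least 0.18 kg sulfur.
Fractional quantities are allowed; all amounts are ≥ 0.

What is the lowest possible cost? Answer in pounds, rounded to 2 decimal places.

£1.46

Let x1 = kg of MAP, x2 = kg of gypsum.
Minimise 0.93x1 + 0.12x2 s.t.:
  0.52x1 ≥ 0.75   (phosphorus (P₂O₅))
  0.01x1 + 0.17x2 ≥ 0.18   (sulfur)
  x1, x2 ≥ 0.
Both inputs are positive at the optimum. Binding constraints: phosphorus (P₂O₅) and sulfur.
So MAP = 1.442 kg, gypsum = 0.974 kg.
Hence cost = 0.93·1.442 + 0.12·0.974 = £1.4579.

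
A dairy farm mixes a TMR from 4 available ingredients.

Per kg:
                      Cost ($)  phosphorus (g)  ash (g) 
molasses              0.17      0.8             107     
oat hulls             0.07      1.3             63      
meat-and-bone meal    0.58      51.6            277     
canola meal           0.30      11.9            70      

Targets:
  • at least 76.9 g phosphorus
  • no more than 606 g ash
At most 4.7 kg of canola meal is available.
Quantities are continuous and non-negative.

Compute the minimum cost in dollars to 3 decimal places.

$0.864

Treat it as an LP. Let x1 = kg of molasses, x2 = kg of oat hulls, x3 = kg of meat-and-bone meal, x4 = kg of canola meal.
min 0.17x1 + 0.07x2 + 0.58x3 + 0.3x4 s.t.:
  0.8x1 + 1.3x2 + 51.6x3 + 11.9x4 ≥ 76.9   (phosphorus)
  107x1 + 63x2 + 277x3 + 70x4 ≤ 606   (ash)
  x4 ≤ 4.7
  x1, x2, x3, x4 ≥ 0.
The cheapest feasible vertex uses only meat-and-bone meal; molasses, oat hulls, canola meal are not used. Binding constraint: phosphorus.
Solving gives x3 = 1.49.
Total cost: 0.58·1.49 = 0.86420.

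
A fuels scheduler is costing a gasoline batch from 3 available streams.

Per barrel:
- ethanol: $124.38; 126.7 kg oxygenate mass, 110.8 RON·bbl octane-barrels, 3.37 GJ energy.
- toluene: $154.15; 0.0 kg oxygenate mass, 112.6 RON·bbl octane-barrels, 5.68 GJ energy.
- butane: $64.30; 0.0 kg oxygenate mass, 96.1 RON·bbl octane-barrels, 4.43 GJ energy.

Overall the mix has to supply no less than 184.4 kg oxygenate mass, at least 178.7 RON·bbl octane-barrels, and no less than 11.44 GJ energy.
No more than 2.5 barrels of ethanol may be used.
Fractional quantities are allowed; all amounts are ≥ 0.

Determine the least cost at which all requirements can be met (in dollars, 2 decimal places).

$275.88

Let x1 = barrels of ethanol, x2 = barrels of toluene, x3 = barrels of butane.
min 124.38x1 + 154.15x2 + 64.3x3 with:
  126.7x1 ≥ 184.4   (oxygenate mass)
  110.8x1 + 112.6x2 + 96.1x3 ≥ 178.7   (octane-barrels)
  3.37x1 + 5.68x2 + 4.43x3 ≥ 11.44   (energy)
  x1 ≤ 2.5
  x1, x2, x3 ≥ 0.
The minimum-cost mix takes nothing from toluene — only ethanol, butane. The oxygenate mass and energy requirements are met with equality.
Solving gives x1 = 1.4554, x3 = 1.4752.
Hence cost = 124.38·1.4554 + 64.3·1.4752 = $275.8780.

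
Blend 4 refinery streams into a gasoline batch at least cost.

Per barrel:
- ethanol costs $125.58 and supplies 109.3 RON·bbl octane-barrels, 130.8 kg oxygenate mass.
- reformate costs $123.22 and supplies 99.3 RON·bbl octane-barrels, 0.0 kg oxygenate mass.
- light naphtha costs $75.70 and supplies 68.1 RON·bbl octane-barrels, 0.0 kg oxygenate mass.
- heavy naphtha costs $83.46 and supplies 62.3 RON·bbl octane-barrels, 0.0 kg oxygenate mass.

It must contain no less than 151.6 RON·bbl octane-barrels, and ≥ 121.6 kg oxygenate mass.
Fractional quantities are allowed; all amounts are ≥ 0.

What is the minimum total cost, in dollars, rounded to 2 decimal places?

$172.31

Treat it as an LP. Let x1 = barrels of ethanol, x2 = barrels of reformate, x3 = barrels of light naphtha, x4 = barrels of heavy naphtha.
Minimize 125.58x1 + 123.22x2 + 75.7x3 + 83.46x4 with:
  109.3x1 + 99.3x2 + 68.1x3 + 62.3x4 ≥ 151.6   (octane-barrels)
  130.8x1 ≥ 121.6   (oxygenate mass)
  x1, x2, x3, x4 ≥ 0.
The cheapest feasible vertex uses only ethanol, light naphtha; reformate, heavy naphtha are not used. The octane-barrels and oxygenate mass requirements are met with equality.
Optimal quantities: ethanol = 0.92966 barrels, light naphtha = 0.73403 barrels.
Objective = 125.58·0.92966 + 75.7·0.73403 = 172.3128.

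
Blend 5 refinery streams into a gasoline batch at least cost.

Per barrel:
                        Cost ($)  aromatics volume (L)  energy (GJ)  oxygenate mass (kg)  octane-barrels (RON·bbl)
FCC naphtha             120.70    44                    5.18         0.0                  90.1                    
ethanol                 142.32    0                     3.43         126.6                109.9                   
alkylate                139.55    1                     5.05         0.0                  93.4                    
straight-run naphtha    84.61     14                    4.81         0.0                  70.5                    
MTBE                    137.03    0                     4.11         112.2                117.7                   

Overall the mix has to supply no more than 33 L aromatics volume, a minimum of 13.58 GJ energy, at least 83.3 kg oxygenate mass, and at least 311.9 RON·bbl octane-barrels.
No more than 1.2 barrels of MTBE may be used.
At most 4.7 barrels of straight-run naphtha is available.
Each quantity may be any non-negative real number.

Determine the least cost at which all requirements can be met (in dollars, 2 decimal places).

$369.68

Let x1 = barrels of FCC naphtha, x2 = barrels of ethanol, x3 = barrels of alkylate, x4 = barrels of straight-run naphtha, x5 = barrels of MTBE.
min 120.7x1 + 142.32x2 + 139.55x3 + 84.61x4 + 137.03x5 subject to:
  44x1 + 1x3 + 14x4 ≤ 33   (aromatics volume)
  5.18x1 + 3.43x2 + 5.05x3 + 4.81x4 + 4.11x5 ≥ 13.58   (energy)
  126.6x2 + 112.2x5 ≥ 83.3   (oxygenate mass)
  90.1x1 + 109.9x2 + 93.4x3 + 70.5x4 + 117.7x5 ≥ 311.9   (octane-barrels)
  x5 ≤ 1.2
  x4 ≤ 4.7
  x1, x2, x3, x4, x5 ≥ 0.
The minimum-cost mix takes nothing from FCC naphtha, alkylate — only ethanol, straight-run naphtha, MTBE. The aromatics volume, octane-barrels, the MTBE cap requirements are met with equality.
So ethanol = 0.0407773 barrels, straight-run naphtha = 2.35714 barrels, MTBE = 1.2 barrels.
Objective = 142.32·0.0407773 + 84.61·2.35714 + 137.03·1.2 = 369.6770.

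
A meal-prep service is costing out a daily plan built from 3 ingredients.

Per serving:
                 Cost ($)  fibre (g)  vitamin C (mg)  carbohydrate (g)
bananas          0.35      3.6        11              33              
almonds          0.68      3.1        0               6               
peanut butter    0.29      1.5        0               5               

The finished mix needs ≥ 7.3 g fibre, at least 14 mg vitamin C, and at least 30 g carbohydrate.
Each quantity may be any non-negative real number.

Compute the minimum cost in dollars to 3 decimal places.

$0.710

Set it up as a linear program. Let x1 = servings of bananas, x2 = servings of almonds, x3 = servings of peanut butter.
Minimize 0.35x1 + 0.68x2 + 0.29x3 s.t.:
  3.6x1 + 3.1x2 + 1.5x3 ≥ 7.3   (fibre)
  11x1 ≥ 14   (vitamin C)
  33x1 + 6x2 + 5x3 ≥ 30   (carbohydrate)
  x1, x2, x3 ≥ 0.
The minimum-cost mix takes nothing from almonds, peanut butter — only bananas. Binding constraint: fibre.
That vertex is x1 = 2.028.
Hence cost = 0.35·2.028 = $0.70980.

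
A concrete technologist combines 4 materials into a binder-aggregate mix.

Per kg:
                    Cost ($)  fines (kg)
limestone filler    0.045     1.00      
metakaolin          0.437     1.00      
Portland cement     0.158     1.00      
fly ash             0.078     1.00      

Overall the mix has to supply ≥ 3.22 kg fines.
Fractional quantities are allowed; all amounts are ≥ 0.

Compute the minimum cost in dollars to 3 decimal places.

$0.145

Let x1 = kg of limestone filler, x2 = kg of metakaolin, x3 = kg of Portland cement, x4 = kg of fly ash.
min 0.045x1 + 0.437x2 + 0.158x3 + 0.078x4 with:
  1x1 + 1x2 + 1x3 + 1x4 ≥ 3.22   (fines)
  x1, x2, x3, x4 ≥ 0.
The minimum-cost mix takes nothing from metakaolin, Portland cement, fly ash — only limestone filler. The fines requirement is met with equality.
Solving gives x1 = 3.22.
Objective = 0.045·3.22 = 0.14490.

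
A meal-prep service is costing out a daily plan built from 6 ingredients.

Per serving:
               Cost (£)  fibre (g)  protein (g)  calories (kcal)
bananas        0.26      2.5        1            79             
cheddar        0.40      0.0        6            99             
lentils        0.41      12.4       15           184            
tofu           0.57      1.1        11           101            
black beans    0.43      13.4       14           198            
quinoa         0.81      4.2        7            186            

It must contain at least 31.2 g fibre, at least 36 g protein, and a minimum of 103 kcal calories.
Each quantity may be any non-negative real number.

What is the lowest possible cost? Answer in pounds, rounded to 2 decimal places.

£1.02

Let x1 = servings of bananas, x2 = servings of cheddar, x3 = servings of lentils, x4 = servings of tofu, x5 = servings of black beans, x6 = servings of quinoa.
Minimise 0.26x1 + 0.4x2 + 0.41x3 + 0.57x4 + 0.43x5 + 0.81x6 subject to:
  2.5x1 + 12.4x3 + 1.1x4 + 13.4x5 + 4.2x6 ≥ 31.2   (fibre)
  1x1 + 6x2 + 15x3 + 11x4 + 14x5 + 7x6 ≥ 36   (protein)
  79x1 + 99x2 + 184x3 + 101x4 + 198x5 + 186x6 ≥ 103   (calories)
  x1, x2, x3, x4, x5, x6 ≥ 0.
The optimal basis is {lentils, black beans}; bananas, cheddar, tofu, quinoa drop out. There the fibre and protein constraints are tight.
Optimal quantities: lentils = 1.664 servings, black beans = 0.7883 servings.
Cost = 0.41·1.664 + 0.43·0.7883 = 1.0212.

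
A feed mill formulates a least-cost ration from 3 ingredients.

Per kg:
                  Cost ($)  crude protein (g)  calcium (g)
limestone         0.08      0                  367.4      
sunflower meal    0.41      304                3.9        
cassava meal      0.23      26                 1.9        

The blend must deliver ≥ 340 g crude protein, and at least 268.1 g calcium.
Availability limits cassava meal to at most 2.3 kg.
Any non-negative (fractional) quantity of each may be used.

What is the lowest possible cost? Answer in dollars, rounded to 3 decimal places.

Let x1 = kg of limestone, x2 = kg of sunflower meal, x3 = kg of cassava meal.
Minimize 0.08x1 + 0.41x2 + 0.23x3 subject to:
  304x2 + 26x3 ≥ 340   (crude protein)
  367.4x1 + 3.9x2 + 1.9x3 ≥ 268.1   (calcium)
  x3 ≤ 2.3
  x1, x2, x3 ≥ 0.
The minimum-cost mix takes nothing from cassava meal — only limestone, sunflower meal. Binding constraints: crude protein and calcium.
So limestone = 0.7179 kg, sunflower meal = 1.118 kg.
Objective = 0.08·0.7179 + 0.41·1.118 = 0.51581.

$0.516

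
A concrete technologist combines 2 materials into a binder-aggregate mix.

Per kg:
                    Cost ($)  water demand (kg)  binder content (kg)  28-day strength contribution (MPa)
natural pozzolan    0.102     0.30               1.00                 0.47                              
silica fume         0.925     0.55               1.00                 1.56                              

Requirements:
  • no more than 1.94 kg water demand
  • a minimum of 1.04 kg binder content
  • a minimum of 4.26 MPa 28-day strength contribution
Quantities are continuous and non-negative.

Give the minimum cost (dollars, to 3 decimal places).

$1.950

Let x1 = kg of natural pozzolan, x2 = kg of silica fume.
Minimize 0.102x1 + 0.925x2 with:
  0.3x1 + 0.55x2 ≤ 1.94   (water demand)
  1x1 + 1x2 ≥ 1.04   (binder content)
  0.47x1 + 1.56x2 ≥ 4.26   (28-day strength contribution)
  x1, x2 ≥ 0.
Both inputs are positive at the optimum. There the water demand and 28-day strength contribution constraints are tight.
Optimal quantities: natural pozzolan = 3.262 kg, silica fume = 1.748 kg.
Objective = 0.102·3.262 + 0.925·1.748 = 1.94962.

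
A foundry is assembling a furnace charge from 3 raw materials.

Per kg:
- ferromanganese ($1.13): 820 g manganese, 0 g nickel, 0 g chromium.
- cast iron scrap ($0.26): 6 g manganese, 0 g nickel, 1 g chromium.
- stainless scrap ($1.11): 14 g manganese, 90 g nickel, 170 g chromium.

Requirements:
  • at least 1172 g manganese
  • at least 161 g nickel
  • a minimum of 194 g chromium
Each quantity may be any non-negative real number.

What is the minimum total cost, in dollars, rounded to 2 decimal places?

Let x1 = kg of ferromanganese, x2 = kg of cast iron scrap, x3 = kg of stainless scrap.
min 1.13x1 + 0.26x2 + 1.11x3 s.t.:
  820x1 + 6x2 + 14x3 ≥ 1172   (manganese)
  90x3 ≥ 161   (nickel)
  1x2 + 170x3 ≥ 194   (chromium)
  x1, x2, x3 ≥ 0.
At the optimum only ferromanganese, stainless scrap are positive (cast iron scrap = 0). There the manganese and nickel constraints are tight.
Solving gives x1 = 1.399, x3 = 1.789.
Objective = 1.13·1.399 + 1.11·1.789 = 3.5667.

$3.57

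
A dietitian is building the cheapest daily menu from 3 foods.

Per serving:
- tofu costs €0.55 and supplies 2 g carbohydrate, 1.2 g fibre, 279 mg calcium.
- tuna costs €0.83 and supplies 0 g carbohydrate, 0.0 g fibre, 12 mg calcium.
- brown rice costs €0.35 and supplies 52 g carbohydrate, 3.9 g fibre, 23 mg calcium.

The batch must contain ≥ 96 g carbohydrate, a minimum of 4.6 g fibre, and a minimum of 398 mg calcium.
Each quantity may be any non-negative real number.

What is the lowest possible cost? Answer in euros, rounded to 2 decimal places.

€1.33

Let x1 = servings of tofu, x2 = servings of tuna, x3 = servings of brown rice.
Minimise 0.55x1 + 0.83x2 + 0.35x3 subject to:
  2x1 + 52x3 ≥ 96   (carbohydrate)
  1.2x1 + 3.9x3 ≥ 4.6   (fibre)
  279x1 + 12x2 + 23x3 ≥ 398   (calcium)
  x1, x2, x3 ≥ 0.
The optimal basis is {tofu, brown rice}; tuna drops out. The carbohydrate and calcium requirements are met with equality.
So tofu = 1.278 servings, brown rice = 1.797 servings.
Objective = 0.55·1.278 + 0.35·1.797 = 1.3319.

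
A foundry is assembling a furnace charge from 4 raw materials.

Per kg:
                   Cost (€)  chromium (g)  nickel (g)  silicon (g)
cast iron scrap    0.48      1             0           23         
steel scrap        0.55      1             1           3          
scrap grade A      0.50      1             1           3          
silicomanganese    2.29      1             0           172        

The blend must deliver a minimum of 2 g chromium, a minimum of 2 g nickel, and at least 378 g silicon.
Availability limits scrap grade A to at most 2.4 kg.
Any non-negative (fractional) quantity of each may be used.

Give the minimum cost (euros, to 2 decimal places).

€5.95

Set it up as a linear program. Let x1 = kg of cast iron scrap, x2 = kg of steel scrap, x3 = kg of scrap grade A, x4 = kg of silicomanganese.
Minimize 0.48x1 + 0.55x2 + 0.5x3 + 2.29x4 s.t.:
  1x1 + 1x2 + 1x3 + 1x4 ≥ 2   (chromium)
  1x2 + 1x3 ≥ 2   (nickel)
  23x1 + 3x2 + 3x3 + 172x4 ≥ 378   (silicon)
  x3 ≤ 2.4
  x1, x2, x3, x4 ≥ 0.
At the optimum only scrap grade A, silicomanganese are positive (cast iron scrap, steel scrap = 0). Binding constraints: nickel and silicon.
That vertex is x3 = 2, x4 = 2.163.
Total cost: 0.5·2 + 2.29·2.163 = 5.9533.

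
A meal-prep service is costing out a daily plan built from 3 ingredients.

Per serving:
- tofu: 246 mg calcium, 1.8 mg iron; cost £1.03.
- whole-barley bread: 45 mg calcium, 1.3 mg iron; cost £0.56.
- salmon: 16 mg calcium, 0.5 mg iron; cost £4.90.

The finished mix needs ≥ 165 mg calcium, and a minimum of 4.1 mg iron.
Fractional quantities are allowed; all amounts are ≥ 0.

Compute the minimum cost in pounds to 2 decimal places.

Treat it as an LP. Let x1 = servings of tofu, x2 = servings of whole-barley bread, x3 = servings of salmon.
min 1.03x1 + 0.56x2 + 4.9x3 subject to:
  246x1 + 45x2 + 16x3 ≥ 165   (calcium)
  1.8x1 + 1.3x2 + 0.5x3 ≥ 4.1   (iron)
  x1, x2, x3 ≥ 0.
At the optimum only tofu, whole-barley bread are positive (salmon = 0). There the calcium and iron constraints are tight.
That vertex is x1 = 0.1256, x2 = 2.98.
Total cost: 1.03·0.1256 + 0.56·2.98 = 1.7982.

£1.80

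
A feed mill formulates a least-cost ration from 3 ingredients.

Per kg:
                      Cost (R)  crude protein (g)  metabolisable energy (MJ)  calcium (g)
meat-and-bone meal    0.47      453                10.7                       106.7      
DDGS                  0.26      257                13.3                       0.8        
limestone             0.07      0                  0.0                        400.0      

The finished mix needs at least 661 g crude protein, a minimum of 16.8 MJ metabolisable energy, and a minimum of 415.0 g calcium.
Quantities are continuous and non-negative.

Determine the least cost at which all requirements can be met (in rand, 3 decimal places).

This is a linear program. Let x1 = kg of meat-and-bone meal, x2 = kg of DDGS, x3 = kg of limestone.
min 0.47x1 + 0.26x2 + 0.07x3 s.t.:
  453x1 + 257x2 ≥ 661   (crude protein)
  10.7x1 + 13.3x2 ≥ 16.8   (metabolisable energy)
  106.7x1 + 0.8x2 + 400x3 ≥ 415   (calcium)
  x1, x2, x3 ≥ 0.
The optimal mix uses every input. The crude protein, metabolisable energy, calcium requirements are met with equality.
That vertex is x1 = 1.366, x2 = 0.1642, x3 = 0.6728.
Hence cost = 0.47·1.366 + 0.26·0.1642 + 0.07·0.6728 = R0.73181.

R0.732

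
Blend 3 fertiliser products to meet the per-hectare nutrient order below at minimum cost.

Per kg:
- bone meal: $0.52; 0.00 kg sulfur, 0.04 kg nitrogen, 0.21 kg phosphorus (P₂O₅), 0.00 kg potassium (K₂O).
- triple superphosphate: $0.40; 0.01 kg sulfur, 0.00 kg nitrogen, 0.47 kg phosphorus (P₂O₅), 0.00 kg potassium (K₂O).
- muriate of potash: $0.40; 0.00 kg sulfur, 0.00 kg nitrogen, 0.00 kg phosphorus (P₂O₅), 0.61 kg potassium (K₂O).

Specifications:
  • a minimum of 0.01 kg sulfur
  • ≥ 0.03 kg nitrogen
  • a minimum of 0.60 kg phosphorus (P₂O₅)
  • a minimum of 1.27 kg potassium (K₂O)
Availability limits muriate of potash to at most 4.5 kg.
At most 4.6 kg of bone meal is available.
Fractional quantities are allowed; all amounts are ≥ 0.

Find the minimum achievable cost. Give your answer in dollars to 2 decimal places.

$1.62

Set it up as a linear program. Let x1 = kg of bone meal, x2 = kg of triple superphosphate, x3 = kg of muriate of potash.
Minimize 0.52x1 + 0.4x2 + 0.4x3 subject to:
  0.01x2 ≥ 0.01   (sulfur)
  0.04x1 ≥ 0.03   (nitrogen)
  0.21x1 + 0.47x2 ≥ 0.6   (phosphorus (P₂O₅))
  0.61x3 ≥ 1.27   (potassium (K₂O))
  x3 ≤ 4.5
  x1 ≤ 4.6
  x1, x2, x3 ≥ 0.
All 3 inputs are positive at the optimum. There the sulfur, nitrogen, potassium (K₂O) constraints are tight.
Solving gives x1 = 0.75, x2 = 1, x3 = 2.082.
Objective = 0.52·0.75 + 0.4·1 + 0.4·2.082 = 1.6228.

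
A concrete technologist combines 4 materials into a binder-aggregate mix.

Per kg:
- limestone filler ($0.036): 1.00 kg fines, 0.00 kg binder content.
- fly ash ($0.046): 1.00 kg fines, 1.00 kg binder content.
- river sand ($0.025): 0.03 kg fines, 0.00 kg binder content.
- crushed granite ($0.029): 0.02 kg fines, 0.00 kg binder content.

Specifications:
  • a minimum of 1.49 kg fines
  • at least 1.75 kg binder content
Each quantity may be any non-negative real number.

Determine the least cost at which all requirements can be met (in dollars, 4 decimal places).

$0.0805

This is a linear program. Let x1 = kg of limestone filler, x2 = kg of fly ash, x3 = kg of river sand, x4 = kg of crushed granite.
Minimize 0.036x1 + 0.046x2 + 0.025x3 + 0.029x4 s.t.:
  1x1 + 1x2 + 0.03x3 + 0.02x4 ≥ 1.49   (fines)
  1x2 ≥ 1.75   (binder content)
  x1, x2, x3, x4 ≥ 0.
The minimum-cost mix takes nothing from limestone filler, river sand, crushed granite — only fly ash. Binding constraint: binder content.
Solving gives x2 = 1.75.
Cost = 0.046·1.75 = 0.080500.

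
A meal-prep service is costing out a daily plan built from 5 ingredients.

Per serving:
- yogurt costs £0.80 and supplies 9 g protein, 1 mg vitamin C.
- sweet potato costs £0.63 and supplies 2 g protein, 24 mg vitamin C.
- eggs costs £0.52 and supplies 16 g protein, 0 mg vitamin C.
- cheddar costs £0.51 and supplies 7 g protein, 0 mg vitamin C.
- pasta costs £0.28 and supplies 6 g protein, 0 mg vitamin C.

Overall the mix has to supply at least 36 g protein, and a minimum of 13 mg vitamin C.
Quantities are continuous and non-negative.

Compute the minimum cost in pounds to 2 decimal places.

This is a linear program. Let x1 = servings of yogurt, x2 = servings of sweet potato, x3 = servings of eggs, x4 = servings of cheddar, x5 = servings of pasta.
Minimize 0.8x1 + 0.63x2 + 0.52x3 + 0.51x4 + 0.28x5 subject to:
  9x1 + 2x2 + 16x3 + 7x4 + 6x5 ≥ 36   (protein)
  1x1 + 24x2 ≥ 13   (vitamin C)
  x1, x2, x3, x4, x5 ≥ 0.
The optimal basis is {sweet potato, eggs}; yogurt, cheddar, pasta drop out. Binding constraints: protein and vitamin C.
So sweet potato = 0.5417 servings, eggs = 2.182 servings.
Cost = 0.63·0.5417 + 0.52·2.182 = 1.4759.

£1.48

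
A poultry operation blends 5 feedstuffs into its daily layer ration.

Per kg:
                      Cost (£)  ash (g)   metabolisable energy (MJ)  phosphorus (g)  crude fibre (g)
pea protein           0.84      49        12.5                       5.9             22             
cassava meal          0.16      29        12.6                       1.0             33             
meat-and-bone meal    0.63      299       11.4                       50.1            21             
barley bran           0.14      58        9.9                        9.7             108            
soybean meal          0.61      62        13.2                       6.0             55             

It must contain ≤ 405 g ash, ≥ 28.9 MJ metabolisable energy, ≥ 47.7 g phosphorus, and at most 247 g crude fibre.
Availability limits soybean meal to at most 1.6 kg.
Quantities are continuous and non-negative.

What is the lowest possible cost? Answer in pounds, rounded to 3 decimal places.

£0.657

Treat it as an LP. Let x1 = kg of pea protein, x2 = kg of cassava meal, x3 = kg of meat-and-bone meal, x4 = kg of barley bran, x5 = kg of soybean meal.
min 0.84x1 + 0.16x2 + 0.63x3 + 0.14x4 + 0.61x5 with:
  49x1 + 29x2 + 299x3 + 58x4 + 62x5 ≤ 405   (ash)
  12.5x1 + 12.6x2 + 11.4x3 + 9.9x4 + 13.2x5 ≥ 28.9   (metabolisable energy)
  5.9x1 + 1x2 + 50.1x3 + 9.7x4 + 6x5 ≥ 47.7   (phosphorus)
  22x1 + 33x2 + 21x3 + 108x4 + 55x5 ≤ 247   (crude fibre)
  x5 ≤ 1.6
  x1, x2, x3, x4, x5 ≥ 0.
The minimum-cost mix takes nothing from pea protein, soybean meal — only cassava meal, meat-and-bone meal, barley bran. The metabolisable energy, phosphorus, crude fibre requirements are met with equality.
So cassava meal = 0.1249 kg, meat-and-bone meal = 0.5343 kg, barley bran = 2.145 kg.
Total cost: 0.16·0.1249 + 0.63·0.5343 + 0.14·2.145 = 0.65689.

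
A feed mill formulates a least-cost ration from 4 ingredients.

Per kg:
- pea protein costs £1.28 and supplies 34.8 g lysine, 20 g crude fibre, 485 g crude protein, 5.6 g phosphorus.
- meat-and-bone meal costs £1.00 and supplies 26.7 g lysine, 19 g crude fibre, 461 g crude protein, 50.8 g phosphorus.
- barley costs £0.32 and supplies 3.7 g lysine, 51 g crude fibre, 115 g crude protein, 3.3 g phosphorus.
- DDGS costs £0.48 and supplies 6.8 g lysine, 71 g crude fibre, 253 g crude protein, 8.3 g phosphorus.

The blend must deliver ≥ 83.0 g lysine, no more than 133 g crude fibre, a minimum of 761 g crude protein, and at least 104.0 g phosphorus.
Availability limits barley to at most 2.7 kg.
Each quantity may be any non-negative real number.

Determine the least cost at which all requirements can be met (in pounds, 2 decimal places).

Let x1 = kg of pea protein, x2 = kg of meat-and-bone meal, x3 = kg of barley, x4 = kg of DDGS.
min 1.28x1 + 1x2 + 0.32x3 + 0.48x4 subject to:
  34.8x1 + 26.7x2 + 3.7x3 + 6.8x4 ≥ 83   (lysine)
  20x1 + 19x2 + 51x3 + 71x4 ≤ 133   (crude fibre)
  485x1 + 461x2 + 115x3 + 253x4 ≥ 761   (crude protein)
  5.6x1 + 50.8x2 + 3.3x3 + 8.3x4 ≥ 104   (phosphorus)
  x3 ≤ 2.7
  x1, x2, x3, x4 ≥ 0.
The minimum-cost mix takes nothing from barley, DDGS — only pea protein, meat-and-bone meal. The lysine and phosphorus requirements are met with equality.
That vertex is x1 = 0.8896, x2 = 1.949.
Hence cost = 1.28·0.8896 + 1·1.949 = £3.0877.

£3.09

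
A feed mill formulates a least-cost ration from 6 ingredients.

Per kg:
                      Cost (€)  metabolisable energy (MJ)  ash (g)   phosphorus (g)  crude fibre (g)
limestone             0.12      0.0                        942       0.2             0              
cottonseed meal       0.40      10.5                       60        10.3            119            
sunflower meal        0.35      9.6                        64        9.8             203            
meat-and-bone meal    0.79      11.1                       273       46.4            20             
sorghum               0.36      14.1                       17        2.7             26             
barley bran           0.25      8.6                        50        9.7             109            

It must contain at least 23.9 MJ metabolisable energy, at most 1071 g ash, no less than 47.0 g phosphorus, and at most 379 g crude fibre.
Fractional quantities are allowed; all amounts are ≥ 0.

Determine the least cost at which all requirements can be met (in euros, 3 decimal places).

Let x1 = kg of limestone, x2 = kg of cottonseed meal, x3 = kg of sunflower meal, x4 = kg of meat-and-bone meal, x5 = kg of sorghum, x6 = kg of barley bran.
min 0.12x1 + 0.4x2 + 0.35x3 + 0.79x4 + 0.36x5 + 0.25x6 subject to:
  10.5x2 + 9.6x3 + 11.1x4 + 14.1x5 + 8.6x6 ≥ 23.9   (metabolisable energy)
  942x1 + 60x2 + 64x3 + 273x4 + 17x5 + 50x6 ≤ 1071   (ash)
  0.2x1 + 10.3x2 + 9.8x3 + 46.4x4 + 2.7x5 + 9.7x6 ≥ 47   (phosphorus)
  119x2 + 203x3 + 20x4 + 26x5 + 109x6 ≤ 379   (crude fibre)
  x1, x2, x3, x4, x5, x6 ≥ 0.
The minimum-cost mix takes nothing from limestone, cottonseed meal, sunflower meal, sorghum — only meat-and-bone meal, barley bran. Binding constraints: metabolisable energy and phosphorus.
So meat-and-bone meal = 0.5916 kg, barley bran = 2.016 kg.
Cost = 0.79·0.5916 + 0.25·2.016 = 0.97136.

€0.971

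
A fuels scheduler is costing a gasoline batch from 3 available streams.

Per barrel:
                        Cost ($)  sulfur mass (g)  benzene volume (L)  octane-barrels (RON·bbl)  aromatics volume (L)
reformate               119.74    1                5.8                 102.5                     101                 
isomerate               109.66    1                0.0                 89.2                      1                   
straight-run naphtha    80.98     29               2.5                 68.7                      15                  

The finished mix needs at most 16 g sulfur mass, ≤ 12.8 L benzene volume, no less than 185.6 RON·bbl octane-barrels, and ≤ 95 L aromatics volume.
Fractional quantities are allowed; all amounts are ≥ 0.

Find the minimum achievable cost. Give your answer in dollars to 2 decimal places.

Let x1 = barrels of reformate, x2 = barrels of isomerate, x3 = barrels of straight-run naphtha.
Minimise 119.74x1 + 109.66x2 + 80.98x3 subject to:
  1x1 + 1x2 + 29x3 ≤ 16   (sulfur mass)
  5.8x1 + 2.5x3 ≤ 12.8   (benzene volume)
  102.5x1 + 89.2x2 + 68.7x3 ≥ 185.6   (octane-barrels)
  101x1 + 1x2 + 15x3 ≤ 95   (aromatics volume)
  x1, x2, x3 ≥ 0.
The optimal mix uses every input. There the sulfur mass, octane-barrels, aromatics volume constraints are tight.
Optimal quantities: reformate = 0.8597 barrels, isomerate = 0.7096 barrels, straight-run naphtha = 0.4976 barrels.
Total cost: 119.74·0.8597 + 109.66·0.7096 + 80.98·0.4976 = 221.0509.

$221.05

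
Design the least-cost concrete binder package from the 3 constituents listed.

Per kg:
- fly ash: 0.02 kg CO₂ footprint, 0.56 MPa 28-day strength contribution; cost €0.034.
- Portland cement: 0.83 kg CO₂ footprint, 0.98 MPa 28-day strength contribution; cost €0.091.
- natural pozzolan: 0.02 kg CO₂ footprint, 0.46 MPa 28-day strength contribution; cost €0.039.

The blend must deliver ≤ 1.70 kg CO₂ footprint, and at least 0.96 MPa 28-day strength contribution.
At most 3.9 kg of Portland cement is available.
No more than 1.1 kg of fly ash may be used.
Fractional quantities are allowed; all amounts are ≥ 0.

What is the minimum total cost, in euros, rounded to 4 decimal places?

Let x1 = kg of fly ash, x2 = kg of Portland cement, x3 = kg of natural pozzolan.
min 0.034x1 + 0.091x2 + 0.039x3 with:
  0.02x1 + 0.83x2 + 0.02x3 ≤ 1.7   (CO₂ footprint)
  0.56x1 + 0.98x2 + 0.46x3 ≥ 0.96   (28-day strength contribution)
  x2 ≤ 3.9
  x1 ≤ 1.1
  x1, x2, x3 ≥ 0.
The cheapest feasible vertex uses only fly ash, natural pozzolan; Portland cement is not used. There the 28-day strength contribution and the fly ash cap constraints are tight.
Solving gives x1 = 1.1, x3 = 0.7478.
Cost = 0.034·1.1 + 0.039·0.7478 = 0.066564.

€0.0666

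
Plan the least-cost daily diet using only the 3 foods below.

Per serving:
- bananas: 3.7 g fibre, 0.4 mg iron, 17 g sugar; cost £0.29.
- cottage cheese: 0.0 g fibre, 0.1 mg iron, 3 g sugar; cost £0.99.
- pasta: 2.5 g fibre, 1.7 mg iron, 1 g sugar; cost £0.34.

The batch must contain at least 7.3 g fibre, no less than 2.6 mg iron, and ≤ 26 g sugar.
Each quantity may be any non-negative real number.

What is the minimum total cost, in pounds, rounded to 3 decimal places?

Let x1 = servings of bananas, x2 = servings of cottage cheese, x3 = servings of pasta.
min 0.29x1 + 0.99x2 + 0.34x3 s.t.:
  3.7x1 + 2.5x3 ≥ 7.3   (fibre)
  0.4x1 + 0.1x2 + 1.7x3 ≥ 2.6   (iron)
  17x1 + 3x2 + 1x3 ≤ 26   (sugar)
  x1, x2, x3 ≥ 0.
The minimum-cost mix takes nothing from cottage cheese — only bananas, pasta. The fibre and iron requirements are met with equality.
Optimal quantities: bananas = 1.117 servings, pasta = 1.267 servings.
Cost = 0.29·1.117 + 0.34·1.267 = 0.75471.

£0.755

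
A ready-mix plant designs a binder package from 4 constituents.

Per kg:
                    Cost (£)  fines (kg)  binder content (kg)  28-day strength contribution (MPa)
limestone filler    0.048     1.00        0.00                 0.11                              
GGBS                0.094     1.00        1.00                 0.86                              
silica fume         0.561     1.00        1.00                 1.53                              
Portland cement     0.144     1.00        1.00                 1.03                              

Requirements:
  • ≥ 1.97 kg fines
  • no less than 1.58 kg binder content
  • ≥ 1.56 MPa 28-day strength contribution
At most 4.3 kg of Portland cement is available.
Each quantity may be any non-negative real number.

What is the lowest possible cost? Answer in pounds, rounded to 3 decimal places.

Set it up as a linear program. Let x1 = kg of limestone filler, x2 = kg of GGBS, x3 = kg of silica fume, x4 = kg of Portland cement.
Minimise 0.048x1 + 0.094x2 + 0.561x3 + 0.144x4 s.t.:
  1x1 + 1x2 + 1x3 + 1x4 ≥ 1.97   (fines)
  1x2 + 1x3 + 1x4 ≥ 1.58   (binder content)
  0.11x1 + 0.86x2 + 1.53x3 + 1.03x4 ≥ 1.56   (28-day strength contribution)
  x4 ≤ 4.3
  x1, x2, x3, x4 ≥ 0.
The minimum-cost mix takes nothing from silica fume, Portland cement — only limestone filler, GGBS. Binding constraints: fines and 28-day strength contribution.
Solving gives x1 = 0.1789, x2 = 1.791.
Objective = 0.048·0.1789 + 0.094·1.791 = 0.17694.

£0.177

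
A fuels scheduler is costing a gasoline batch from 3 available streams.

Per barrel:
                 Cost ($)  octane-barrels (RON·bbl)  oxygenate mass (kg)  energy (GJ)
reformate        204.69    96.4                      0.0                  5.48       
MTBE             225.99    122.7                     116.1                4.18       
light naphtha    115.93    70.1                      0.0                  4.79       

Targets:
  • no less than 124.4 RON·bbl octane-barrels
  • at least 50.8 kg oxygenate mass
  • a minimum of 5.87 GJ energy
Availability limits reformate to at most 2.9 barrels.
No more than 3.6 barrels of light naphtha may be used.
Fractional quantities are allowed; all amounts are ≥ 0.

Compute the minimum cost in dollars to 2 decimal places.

$215.83

This is a linear program. Let x1 = barrels of reformate, x2 = barrels of MTBE, x3 = barrels of light naphtha.
min 204.69x1 + 225.99x2 + 115.93x3 s.t.:
  96.4x1 + 122.7x2 + 70.1x3 ≥ 124.4   (octane-barrels)
  116.1x2 ≥ 50.8   (oxygenate mass)
  5.48x1 + 4.18x2 + 4.79x3 ≥ 5.87   (energy)
  x1 ≤ 2.9
  x3 ≤ 3.6
  x1, x2, x3 ≥ 0.
At the optimum only MTBE, light naphtha are positive (reformate = 0). The octane-barrels and oxygenate mass requirements are met with equality.
Solving gives x2 = 0.4375538, x3 = 1.008732.
Objective = 225.99·0.4375538 + 115.93·1.008732 = 215.8251.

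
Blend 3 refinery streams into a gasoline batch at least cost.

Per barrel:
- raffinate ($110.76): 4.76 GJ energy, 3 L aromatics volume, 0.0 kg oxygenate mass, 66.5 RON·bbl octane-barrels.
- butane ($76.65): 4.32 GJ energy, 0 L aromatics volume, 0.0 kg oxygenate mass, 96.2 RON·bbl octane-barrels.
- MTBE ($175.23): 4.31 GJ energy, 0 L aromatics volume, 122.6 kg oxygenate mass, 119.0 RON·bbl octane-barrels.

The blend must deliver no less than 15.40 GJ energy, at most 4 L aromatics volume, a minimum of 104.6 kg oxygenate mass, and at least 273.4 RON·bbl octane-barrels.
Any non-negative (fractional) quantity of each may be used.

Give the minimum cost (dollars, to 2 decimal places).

$357.50

This is a linear program. Let x1 = barrels of raffinate, x2 = barrels of butane, x3 = barrels of MTBE.
min 110.76x1 + 76.65x2 + 175.23x3 s.t.:
  4.76x1 + 4.32x2 + 4.31x3 ≥ 15.4   (energy)
  3x1 ≤ 4   (aromatics volume)
  122.6x3 ≥ 104.6   (oxygenate mass)
  66.5x1 + 96.2x2 + 119x3 ≥ 273.4   (octane-barrels)
  x1, x2, x3 ≥ 0.
The cheapest feasible vertex uses only butane, MTBE; raffinate is not used. There the energy and oxygenate mass constraints are tight.
So butane = 2.7136 barrels, MTBE = 0.85318 barrels.
Total cost: 76.65·2.7136 + 175.23·0.85318 = 357.5002.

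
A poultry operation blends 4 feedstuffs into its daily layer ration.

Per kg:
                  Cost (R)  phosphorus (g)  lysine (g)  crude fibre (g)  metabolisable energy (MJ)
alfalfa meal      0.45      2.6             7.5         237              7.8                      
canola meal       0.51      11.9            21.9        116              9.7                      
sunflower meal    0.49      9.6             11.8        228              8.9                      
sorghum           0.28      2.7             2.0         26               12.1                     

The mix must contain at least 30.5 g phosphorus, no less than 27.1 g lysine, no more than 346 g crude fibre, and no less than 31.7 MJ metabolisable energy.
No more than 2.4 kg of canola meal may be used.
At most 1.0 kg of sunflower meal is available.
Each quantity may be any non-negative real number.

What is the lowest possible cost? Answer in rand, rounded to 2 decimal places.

This is a linear program. Let x1 = kg of alfalfa meal, x2 = kg of canola meal, x3 = kg of sunflower meal, x4 = kg of sorghum.
min 0.45x1 + 0.51x2 + 0.49x3 + 0.28x4 s.t.:
  2.6x1 + 11.9x2 + 9.6x3 + 2.7x4 ≥ 30.5   (phosphorus)
  7.5x1 + 21.9x2 + 11.8x3 + 2x4 ≥ 27.1   (lysine)
  237x1 + 116x2 + 228x3 + 26x4 ≤ 346   (crude fibre)
  7.8x1 + 9.7x2 + 8.9x3 + 12.1x4 ≥ 31.7   (metabolisable energy)
  x2 ≤ 2.4
  x3 ≤ 1
  x1, x2, x3, x4 ≥ 0.
At the optimum only canola meal, sunflower meal, sorghum are positive (alfalfa meal = 0). There the phosphorus, metabolisable energy, the canola meal cap constraints are tight.
Solving gives x2 = 2.4, x3 = 0.008032, x4 = 0.69.
Total cost: 0.51·2.4 + 0.49·0.008032 + 0.28·0.69 = 1.4211.

R1.42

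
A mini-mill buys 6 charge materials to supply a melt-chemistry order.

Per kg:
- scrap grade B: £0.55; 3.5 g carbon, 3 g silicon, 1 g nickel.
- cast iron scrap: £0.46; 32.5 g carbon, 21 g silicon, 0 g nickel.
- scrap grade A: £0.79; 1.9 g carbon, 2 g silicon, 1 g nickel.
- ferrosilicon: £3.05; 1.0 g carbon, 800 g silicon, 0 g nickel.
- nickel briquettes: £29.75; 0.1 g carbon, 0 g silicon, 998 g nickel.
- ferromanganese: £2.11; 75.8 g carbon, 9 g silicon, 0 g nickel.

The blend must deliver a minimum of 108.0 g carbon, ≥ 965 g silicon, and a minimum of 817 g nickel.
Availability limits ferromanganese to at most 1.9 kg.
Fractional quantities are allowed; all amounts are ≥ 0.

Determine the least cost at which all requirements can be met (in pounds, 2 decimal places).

Set it up as a linear program. Let x1 = kg of scrap grade B, x2 = kg of cast iron scrap, x3 = kg of scrap grade A, x4 = kg of ferrosilicon, x5 = kg of nickel briquettes, x6 = kg of ferromanganese.
min 0.55x1 + 0.46x2 + 0.79x3 + 3.05x4 + 29.75x5 + 2.11x6 subject to:
  3.5x1 + 32.5x2 + 1.9x3 + 1x4 + 0.1x5 + 75.8x6 ≥ 108   (carbon)
  3x1 + 21x2 + 2x3 + 800x4 + 9x6 ≥ 965   (silicon)
  1x1 + 1x3 + 998x5 ≥ 817   (nickel)
  x6 ≤ 1.9
  x1, x2, x3, x4, x5, x6 ≥ 0.
At the optimum only cast iron scrap, ferrosilicon, nickel briquettes are positive (scrap grade B, scrap grade A, ferromanganese = 0). The carbon, silicon, nickel requirements are met with equality.
Solving gives x2 = 3.286, x4 = 1.12, x5 = 0.8186.
Objective = 0.46·3.286 + 3.05·1.12 + 29.75·0.8186 = 29.2809.

£29.28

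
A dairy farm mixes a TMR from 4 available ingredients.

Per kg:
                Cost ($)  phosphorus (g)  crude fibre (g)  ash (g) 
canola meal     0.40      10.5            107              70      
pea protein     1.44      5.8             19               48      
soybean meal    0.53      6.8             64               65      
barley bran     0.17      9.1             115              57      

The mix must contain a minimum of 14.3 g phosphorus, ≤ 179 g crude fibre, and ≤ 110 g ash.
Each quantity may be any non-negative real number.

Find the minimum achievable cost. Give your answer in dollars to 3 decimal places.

Let x1 = kg of canola meal, x2 = kg of pea protein, x3 = kg of soybean meal, x4 = kg of barley bran.
Minimise 0.4x1 + 1.44x2 + 0.53x3 + 0.17x4 subject to:
  10.5x1 + 5.8x2 + 6.8x3 + 9.1x4 ≥ 14.3   (phosphorus)
  107x1 + 19x2 + 64x3 + 115x4 ≤ 179   (crude fibre)
  70x1 + 48x2 + 65x3 + 57x4 ≤ 110   (ash)
  x1, x2, x3, x4 ≥ 0.
The cheapest feasible vertex uses only canola meal, barley bran; pea protein, soybean meal are not used. There the phosphorus and crude fibre constraints are tight.
Optimal quantities: canola meal = 0.06672 kg, barley bran = 1.494 kg.
Total cost: 0.4·0.06672 + 0.17·1.494 = 0.28067.

$0.281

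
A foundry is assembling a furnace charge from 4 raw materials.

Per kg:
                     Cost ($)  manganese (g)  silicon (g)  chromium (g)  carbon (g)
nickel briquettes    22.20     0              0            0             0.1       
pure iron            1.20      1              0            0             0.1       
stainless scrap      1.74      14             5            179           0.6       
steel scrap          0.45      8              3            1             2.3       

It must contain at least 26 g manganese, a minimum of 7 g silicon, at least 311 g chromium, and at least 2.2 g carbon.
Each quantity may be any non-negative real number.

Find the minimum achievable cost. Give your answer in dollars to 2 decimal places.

$3.25

This is a linear program. Let x1 = kg of nickel briquettes, x2 = kg of pure iron, x3 = kg of stainless scrap, x4 = kg of steel scrap.
min 22.2x1 + 1.2x2 + 1.74x3 + 0.45x4 subject to:
  1x2 + 14x3 + 8x4 ≥ 26   (manganese)
  5x3 + 3x4 ≥ 7   (silicon)
  179x3 + 1x4 ≥ 311   (chromium)
  0.1x1 + 0.1x2 + 0.6x3 + 2.3x4 ≥ 2.2   (carbon)
  x1, x2, x3, x4 ≥ 0.
The optimal basis is {stainless scrap, steel scrap}; nickel briquettes, pure iron drop out. The chromium and carbon requirements are met with equality.
That vertex is x3 = 1.735, x4 = 0.504.
Cost = 1.74·1.735 + 0.45·0.504 = 3.2457.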